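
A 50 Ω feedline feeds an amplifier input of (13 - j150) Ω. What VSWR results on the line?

Γ = (Z_L − Z_0)/(Z_L + Z_0) = (-37 − j150)/(63 − j150)
|Γ| = 154/163 = 0.95
VSWR = (1 + |Γ|)/(1 − |Γ|) = 1.95/0.0504

VSWR ≈ 38.7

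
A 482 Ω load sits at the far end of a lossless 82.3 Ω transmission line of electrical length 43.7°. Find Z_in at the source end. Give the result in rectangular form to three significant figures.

tan(βl) = tan(43.7°) = 0.956
Z_in = Z_0·(Z_L + jZ_0·tanβl)/(Z_0 + jZ_L·tanβl)
     = 82.3·(482 + j78.6)/(82.3 + j461)

Z_in ≈ 28.5 − j81 Ω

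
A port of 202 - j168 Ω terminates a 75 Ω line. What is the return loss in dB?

RL ≈ 3.74 dB

Γ = (127 − j168)/(277 − j168), |Γ| = 0.65
RL = −20·log₁₀|Γ| = −20·log₁₀(0.65)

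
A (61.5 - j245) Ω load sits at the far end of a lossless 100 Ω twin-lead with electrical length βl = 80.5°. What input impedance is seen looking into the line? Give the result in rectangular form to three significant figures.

Z_in ≈ 8.75 + j20.5 Ω

tan(βl) = tan(80.5°) = 5.98
Z_in = Z_0·(Z_L + jZ_0·tanβl)/(Z_0 + jZ_L·tanβl)
     = 100·(61.5 + j353)/(1560 + j368)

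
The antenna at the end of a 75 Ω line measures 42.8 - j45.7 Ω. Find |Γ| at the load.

|Γ| ≈ 0.442

Γ = (Z_L − Z_0)/(Z_L + Z_0) = (-32.2 − j45.7)/(117.8 − j45.7)
|Γ| = 55.9/126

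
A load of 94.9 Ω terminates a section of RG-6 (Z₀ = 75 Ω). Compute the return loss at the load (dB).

Γ = (94.9 − 75)/(94.9 + 75) = 0.117
RL = −20·log₁₀|Γ| = −20·log₁₀(0.117)

RL ≈ 18.6 dB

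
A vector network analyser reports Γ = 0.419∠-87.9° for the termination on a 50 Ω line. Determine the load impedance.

Z_L = Z_0·(1 + Γ)/(1 − Γ) = 50·(1.02 − j0.419)/(0.985 + j0.419)

Z_L ≈ 36 − j36.6 Ω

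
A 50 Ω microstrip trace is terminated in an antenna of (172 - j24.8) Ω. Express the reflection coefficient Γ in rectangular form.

Γ ≈ 0.555 − j0.0497

Γ = (Z_L − Z_0)/(Z_L + Z_0) = (122 − j24.8)/(222 − j24.8)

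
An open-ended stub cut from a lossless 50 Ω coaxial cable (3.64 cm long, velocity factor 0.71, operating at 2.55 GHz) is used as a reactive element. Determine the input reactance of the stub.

X_in ≈ 117 Ω (inductive)

λ = v/f = 0.71·c / 2.55 GHz = 0.0835 m
βl = 2π·l/λ = 2π × 0.436 = 157°
tan(βl) = -0.427
For an open-ended stub, Z_in = −jZ_0·cot(βl) = −jZ_0/tan(βl)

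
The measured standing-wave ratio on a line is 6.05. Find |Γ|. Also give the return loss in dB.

|Γ| ≈ 0.716; return loss ≈ 2.9 dB

|Γ| = (S − 1)/(S + 1) = (6.05 − 1)/(6.05 + 1) = 5.05/7.05
RL = −20·log₁₀|Γ| = −20·log₁₀(0.716)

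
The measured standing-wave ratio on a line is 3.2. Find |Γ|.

|Γ| = (S − 1)/(S + 1) = (3.2 − 1)/(3.2 + 1) = 2.2/4.2

|Γ| ≈ 0.524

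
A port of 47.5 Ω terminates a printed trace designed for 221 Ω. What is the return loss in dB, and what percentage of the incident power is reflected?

Γ = (47.5 − 221)/(47.5 + 221) = -0.646
RL = −20·log₁₀(0.646) = 3.79 dB
P_refl/P_inc = |Γ|² = 0.418

RL ≈ 3.79 dB; 41.8% of incident power reflected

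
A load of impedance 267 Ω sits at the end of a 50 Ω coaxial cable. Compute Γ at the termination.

Γ = (Z_L − Z_0)/(Z_L + Z_0) = (267 − 50)/(267 + 50) = 217/317

Γ = 0.685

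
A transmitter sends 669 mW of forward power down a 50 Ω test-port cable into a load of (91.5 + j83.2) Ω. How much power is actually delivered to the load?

|Γ| = |(41.5 + j83.2)/(141.5 + j83.2)| = 0.566
|Γ|² = 0.321
P_refl = |Γ|²·P_inc = 215 mW, P_del = (1 − |Γ|²)·P_inc = 454 mW

P_delivered ≈ 454 mW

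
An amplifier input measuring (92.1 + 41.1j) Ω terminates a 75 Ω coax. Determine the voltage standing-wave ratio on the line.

VSWR ≈ 1.7

Γ = (Z_L − Z_0)/(Z_L + Z_0) = (17.1 + j41.1)/(167.1 + j41.1)
|Γ| = 44.5/172 = 0.259
VSWR = (1 + |Γ|)/(1 − |Γ|) = 1.26/0.741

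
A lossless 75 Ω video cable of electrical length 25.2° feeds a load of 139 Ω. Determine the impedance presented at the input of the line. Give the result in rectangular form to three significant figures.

Z_in ≈ 96.4 − j48.8 Ω

tan(βl) = tan(25.2°) = 0.471
Z_in = Z_0·(Z_L + jZ_0·tanβl)/(Z_0 + jZ_L·tanβl)
     = 75·(139 + j35.3)/(75 + j65.4)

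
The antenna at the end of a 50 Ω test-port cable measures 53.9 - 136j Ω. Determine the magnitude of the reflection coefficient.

|Γ| ≈ 0.795

Γ = (Z_L − Z_0)/(Z_L + Z_0) = (3.9 − j136)/(103.9 − j136)
|Γ| = 136/171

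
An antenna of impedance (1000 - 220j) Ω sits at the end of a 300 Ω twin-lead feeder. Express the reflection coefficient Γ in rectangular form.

Γ = (Z_L − Z_0)/(Z_L + Z_0) = (700 − j220)/(1300 − j220)

Γ ≈ 0.551 − j0.0759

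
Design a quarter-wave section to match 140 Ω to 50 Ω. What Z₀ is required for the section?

Z_qwt = √(Z_0·R_L) = √(50 × 140) = √7000

Z_qwt ≈ 83.7 Ω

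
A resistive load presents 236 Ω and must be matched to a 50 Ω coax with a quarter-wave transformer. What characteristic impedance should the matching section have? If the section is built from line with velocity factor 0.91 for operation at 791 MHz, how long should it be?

Z_qwt ≈ 109 Ω; length ≈ 8.63 cm

Z_qwt = √(Z_0·R_L) = √(50 × 236) = √11800
λ = 0.91·c/f = 0.345 m, so l = λ/4 = 0.0863 m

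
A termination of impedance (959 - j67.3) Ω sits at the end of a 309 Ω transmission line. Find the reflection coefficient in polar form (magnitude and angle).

Γ ≈ 0.515 ∠ -2.87°

Γ = (Z_L − Z_0)/(Z_L + Z_0) = (650 − j67.3)/(1268 − j67.3)
|Γ| = 653/1270 = 0.515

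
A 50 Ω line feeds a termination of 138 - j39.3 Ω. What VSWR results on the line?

VSWR ≈ 3.01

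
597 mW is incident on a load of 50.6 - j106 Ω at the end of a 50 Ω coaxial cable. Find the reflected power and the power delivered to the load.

|Γ| = |(0.6 − j106)/(100.6 − j106)| = 0.725
|Γ|² = 0.526
P_refl = |Γ|²·P_inc = 314 mW, P_del = (1 − |Γ|²)·P_inc = 283 mW

P_reflected ≈ 314 mW; P_delivered ≈ 283 mW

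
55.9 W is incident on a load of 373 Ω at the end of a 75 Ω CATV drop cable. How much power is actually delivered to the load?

Γ = (373 − 75)/(373 + 75) = 0.665
|Γ|² = 0.442
P_refl = |Γ|²·P_inc = 24.7 W, P_del = (1 − |Γ|²)·P_inc = 31.2 W

P_delivered ≈ 31.2 W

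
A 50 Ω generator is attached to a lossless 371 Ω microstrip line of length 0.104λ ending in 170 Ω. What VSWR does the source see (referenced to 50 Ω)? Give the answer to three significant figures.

βl = 2π × 0.104 = 37.4°
tan(βl) = 0.766
Z_in = Z_0·(Z_L + jZ_0·tanβl)/(Z_0 + jZ_L·tanβl) = 240 + j200 Ω
Γ_s = (Z_in − Z_s)/(Z_in + Z_s) = (190 + j200)/(290 + j200), |Γ_s| = 0.783
VSWR = (1 + |Γ_s|)/(1 − |Γ_s|)

VSWR ≈ 8.21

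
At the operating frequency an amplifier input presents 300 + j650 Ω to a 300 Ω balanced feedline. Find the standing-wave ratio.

VSWR ≈ 6.54

Γ = (Z_L − Z_0)/(Z_L + Z_0) = (0 + j650)/(600 + j650)
|Γ| = 650/885 = 0.735
VSWR = (1 + |Γ|)/(1 − |Γ|) = 1.73/0.265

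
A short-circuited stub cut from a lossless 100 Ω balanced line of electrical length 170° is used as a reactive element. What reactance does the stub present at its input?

X_in ≈ -17.6 Ω (capacitive)

tan(βl) = -0.176
For a short-circuited stub, Z_in = jZ_0·tan(βl)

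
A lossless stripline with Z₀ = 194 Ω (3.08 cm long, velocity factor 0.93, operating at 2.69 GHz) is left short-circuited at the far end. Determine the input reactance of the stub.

X_in ≈ -638 Ω (capacitive)

λ = v/f = 0.93·c / 2.69 GHz = 0.104 m
βl = 2π·l/λ = 2π × 0.297 = 107°
tan(βl) = -3.29
For a short-circuited stub, Z_in = jZ_0·tan(βl)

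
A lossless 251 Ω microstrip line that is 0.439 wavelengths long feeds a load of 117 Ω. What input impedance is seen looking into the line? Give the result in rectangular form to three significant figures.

βl = 2π × 0.439 = 158°
tan(βl) = tan(158°) = -0.403
Z_in = Z_0·(Z_L + jZ_0·tanβl)/(Z_0 + jZ_L·tanβl)
     = 251·(117 − j101)/(251 − j47.2)

Z_in ≈ 131 − j76.5 Ω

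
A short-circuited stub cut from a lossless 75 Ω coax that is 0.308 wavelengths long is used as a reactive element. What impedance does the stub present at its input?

βl = 2π × 0.308 = 111°
tan(βl) = -2.62
For a short-circuited stub, Z_in = jZ_0·tan(βl)

Z_in ≈ −j197 Ω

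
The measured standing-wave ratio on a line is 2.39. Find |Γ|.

|Γ| = (S − 1)/(S + 1) = (2.39 − 1)/(2.39 + 1) = 1.39/3.39

|Γ| ≈ 0.41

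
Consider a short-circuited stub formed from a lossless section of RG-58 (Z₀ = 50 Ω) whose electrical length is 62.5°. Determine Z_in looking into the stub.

tan(βl) = 1.92
For a short-circuited stub, Z_in = jZ_0·tan(βl)

Z_in ≈ +j96 Ω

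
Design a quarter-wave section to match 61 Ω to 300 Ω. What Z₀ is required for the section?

Z_qwt = √(Z_0·R_L) = √(300 × 61) = √18300

Z_qwt ≈ 135 Ω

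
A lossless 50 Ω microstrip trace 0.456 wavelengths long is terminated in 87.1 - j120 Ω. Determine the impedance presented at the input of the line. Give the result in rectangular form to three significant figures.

Z_in ≈ 272 + j0.682 Ω

βl = 2π × 0.456 = 164°
tan(βl) = tan(164°) = -0.284
Z_in = Z_0·(Z_L + jZ_0·tanβl)/(Z_0 + jZ_L·tanβl)
     = 50·(87.1 − j134)/(16 − j24.7)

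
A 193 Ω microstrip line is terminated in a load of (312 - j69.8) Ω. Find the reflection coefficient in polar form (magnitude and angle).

Γ ≈ 0.271 ∠ -22.5°

Γ = (Z_L − Z_0)/(Z_L + Z_0) = (119 − j69.8)/(505 − j69.8)
|Γ| = 138/510 = 0.271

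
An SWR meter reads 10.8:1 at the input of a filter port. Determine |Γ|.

|Γ| ≈ 0.831

|Γ| = (S − 1)/(S + 1) = (10.8 − 1)/(10.8 + 1) = 9.8/11.8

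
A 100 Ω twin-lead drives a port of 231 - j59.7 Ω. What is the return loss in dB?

RL ≈ 7.37 dB

Γ = (131 − j59.7)/(331 − j59.7), |Γ| = 0.428
RL = −20·log₁₀|Γ| = −20·log₁₀(0.428)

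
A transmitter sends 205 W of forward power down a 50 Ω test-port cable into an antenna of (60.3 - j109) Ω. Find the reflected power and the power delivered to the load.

|Γ| = |(10.3 − j109)/(110.3 − j109)| = 0.706
|Γ|² = 0.498
P_refl = |Γ|²·P_inc = 102 W, P_del = (1 − |Γ|²)·P_inc = 103 W

P_reflected ≈ 102 W; P_delivered ≈ 103 W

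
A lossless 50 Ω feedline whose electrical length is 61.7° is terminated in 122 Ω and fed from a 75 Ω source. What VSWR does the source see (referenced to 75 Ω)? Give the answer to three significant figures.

tan(βl) = 1.86
Z_in = Z_0·(Z_L + jZ_0·tanβl)/(Z_0 + jZ_L·tanβl) = 25.2 − j21.4 Ω
Γ_s = (Z_in − Z_s)/(Z_in + Z_s) = (-49.8 − j21.4)/(100 − j21.4), |Γ_s| = 0.529
VSWR = (1 + |Γ_s|)/(1 − |Γ_s|)

VSWR ≈ 3.24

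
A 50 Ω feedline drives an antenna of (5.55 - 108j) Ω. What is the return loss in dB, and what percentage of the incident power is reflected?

Γ = (-44.45 − j108)/(55.55 − j108), |Γ| = 0.962
RL = −20·log₁₀(0.962) = 0.34 dB
P_refl/P_inc = |Γ|² = 0.925

RL ≈ 0.34 dB; 92.5% of incident power reflected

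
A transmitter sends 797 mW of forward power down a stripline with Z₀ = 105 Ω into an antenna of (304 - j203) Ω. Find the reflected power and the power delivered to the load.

P_reflected ≈ 309 mW; P_delivered ≈ 488 mW

|Γ| = |(199 − j203)/(409 − j203)| = 0.623
|Γ|² = 0.388
P_refl = |Γ|²·P_inc = 309 mW, P_del = (1 − |Γ|²)·P_inc = 488 mW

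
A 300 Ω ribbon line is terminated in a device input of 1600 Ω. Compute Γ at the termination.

Γ = (Z_L − Z_0)/(Z_L + Z_0) = (1600 − 300)/(1600 + 300) = 1300/1900

Γ = 0.684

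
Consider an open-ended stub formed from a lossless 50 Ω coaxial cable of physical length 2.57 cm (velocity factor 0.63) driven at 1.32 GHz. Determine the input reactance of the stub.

λ = v/f = 0.63·c / 1.32 GHz = 0.143 m
βl = 2π·l/λ = 2π × 0.179 = 64.6°
tan(βl) = 2.11
For an open-ended stub, Z_in = −jZ_0·cot(βl) = −jZ_0/tan(βl)

X_in ≈ -23.7 Ω (capacitive)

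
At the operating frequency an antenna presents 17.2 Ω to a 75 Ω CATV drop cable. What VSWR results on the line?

VSWR ≈ 4.36

Γ = (17.2 − 75)/(17.2 + 75) = -0.627
VSWR = (1 + 0.627)/(1 − 0.627)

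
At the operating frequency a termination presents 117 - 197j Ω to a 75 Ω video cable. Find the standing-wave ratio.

Γ = (Z_L − Z_0)/(Z_L + Z_0) = (42 − j197)/(192 − j197)
|Γ| = 201/275 = 0.732
VSWR = (1 + |Γ|)/(1 − |Γ|) = 1.73/0.268

VSWR ≈ 6.47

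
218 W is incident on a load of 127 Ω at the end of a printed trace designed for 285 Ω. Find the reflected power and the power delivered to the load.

P_reflected ≈ 32.1 W; P_delivered ≈ 186 W

Γ = (127 − 285)/(127 + 285) = -0.383
|Γ|² = 0.147
P_refl = |Γ|²·P_inc = 32.1 W, P_del = (1 − |Γ|²)·P_inc = 186 W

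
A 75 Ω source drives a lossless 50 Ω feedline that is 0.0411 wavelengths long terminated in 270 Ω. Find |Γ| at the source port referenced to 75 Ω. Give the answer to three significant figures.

βl = 2π × 0.0411 = 14.8°
tan(βl) = 0.264
Z_in = Z_0·(Z_L + jZ_0·tanβl)/(Z_0 + jZ_L·tanβl) = 95.2 − j123 Ω
Γ_s = (Z_in − Z_s)/(Z_in + Z_s) = (20.2 − j123)/(170 − j123), |Γ_s| = 0.592

|Γ| ≈ 0.592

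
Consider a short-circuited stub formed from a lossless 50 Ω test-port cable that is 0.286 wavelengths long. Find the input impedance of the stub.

βl = 2π × 0.286 = 103°
tan(βl) = -4.35
For a short-circuited stub, Z_in = jZ_0·tan(βl)

Z_in ≈ −j217 Ω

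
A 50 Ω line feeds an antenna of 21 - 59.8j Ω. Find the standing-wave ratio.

Γ = (Z_L − Z_0)/(Z_L + Z_0) = (-29 − j59.8)/(71 − j59.8)
|Γ| = 66.5/92.8 = 0.716
VSWR = (1 + |Γ|)/(1 − |Γ|) = 1.72/0.284

VSWR ≈ 6.04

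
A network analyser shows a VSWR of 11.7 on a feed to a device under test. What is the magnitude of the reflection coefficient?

|Γ| ≈ 0.843

|Γ| = (S − 1)/(S + 1) = (11.7 − 1)/(11.7 + 1) = 10.7/12.7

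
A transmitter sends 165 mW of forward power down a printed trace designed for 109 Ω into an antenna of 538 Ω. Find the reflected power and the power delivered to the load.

Γ = (538 − 109)/(538 + 109) = 0.663
|Γ|² = 0.44
P_refl = |Γ|²·P_inc = 72.5 mW, P_del = (1 − |Γ|²)·P_inc = 92.5 mW

P_reflected ≈ 72.5 mW; P_delivered ≈ 92.5 mW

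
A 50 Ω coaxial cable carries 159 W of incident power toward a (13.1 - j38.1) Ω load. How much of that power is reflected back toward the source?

|Γ| = |(-36.9 − j38.1)/(63.1 − j38.1)| = 0.72
|Γ|² = 0.518
P_refl = |Γ|²·P_inc = 82.3 W, P_del = (1 − |Γ|²)·P_inc = 76.7 W

P_reflected ≈ 82.3 W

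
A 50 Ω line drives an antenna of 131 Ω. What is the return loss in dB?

Γ = (131 − 50)/(131 + 50) = 0.448
RL = −20·log₁₀|Γ| = −20·log₁₀(0.448)

RL ≈ 6.98 dB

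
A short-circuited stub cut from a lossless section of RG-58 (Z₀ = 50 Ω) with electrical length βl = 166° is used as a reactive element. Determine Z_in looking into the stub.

Z_in ≈ −j12.5 Ω

tan(βl) = -0.249
For a short-circuited stub, Z_in = jZ_0·tan(βl)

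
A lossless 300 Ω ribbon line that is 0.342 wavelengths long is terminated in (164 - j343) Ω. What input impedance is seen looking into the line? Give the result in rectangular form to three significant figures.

βl = 2π × 0.342 = 123°
tan(βl) = tan(123°) = -1.53
Z_in = Z_0·(Z_L + jZ_0·tanβl)/(Z_0 + jZ_L·tanβl)
     = 300·(164 − j803)/(-226 − j251)

Z_in ≈ 433 + j585 Ω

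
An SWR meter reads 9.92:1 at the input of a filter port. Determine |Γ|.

|Γ| = (S − 1)/(S + 1) = (9.92 − 1)/(9.92 + 1) = 8.92/10.9

|Γ| ≈ 0.817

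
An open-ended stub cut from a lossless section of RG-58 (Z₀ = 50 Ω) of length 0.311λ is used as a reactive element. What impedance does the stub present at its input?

Z_in ≈ +j20.2 Ω

βl = 2π × 0.311 = 112°
tan(βl) = -2.48
For an open-ended stub, Z_in = −jZ_0·cot(βl) = −jZ_0/tan(βl)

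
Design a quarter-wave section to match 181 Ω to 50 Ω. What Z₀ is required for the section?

Z_qwt = √(Z_0·R_L) = √(50 × 181) = √9050

Z_qwt ≈ 95.1 Ω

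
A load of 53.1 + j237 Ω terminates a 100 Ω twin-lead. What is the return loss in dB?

RL ≈ 1.35 dB

Γ = (-46.9 + j237)/(153.1 + j237), |Γ| = 0.856
RL = −20·log₁₀|Γ| = −20·log₁₀(0.856)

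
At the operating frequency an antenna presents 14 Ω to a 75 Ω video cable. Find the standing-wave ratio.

VSWR ≈ 5.36

For a purely resistive load, VSWR = R_L/Z_0 or Z_0/R_L (whichever > 1) = 75/14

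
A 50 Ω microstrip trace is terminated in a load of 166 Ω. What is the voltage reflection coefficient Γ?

Γ = (Z_L − Z_0)/(Z_L + Z_0) = (166 − 50)/(166 + 50) = 116/216

Γ = 0.537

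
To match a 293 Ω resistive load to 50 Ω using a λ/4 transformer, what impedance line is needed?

Z_qwt = √(Z_0·R_L) = √(50 × 293) = √14650

Z_qwt ≈ 121 Ω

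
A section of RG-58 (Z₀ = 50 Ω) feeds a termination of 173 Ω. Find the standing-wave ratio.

Γ = (173 − 50)/(173 + 50) = 0.552
VSWR = (1 + 0.552)/(1 − 0.552)

VSWR ≈ 3.46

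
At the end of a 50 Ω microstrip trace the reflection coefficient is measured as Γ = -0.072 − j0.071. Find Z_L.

Z_L = Z_0·(1 + Γ)/(1 − Γ) = 50·(0.928 − j0.071)/(1.07 + j0.071)

Z_L ≈ 42.9 − j6.15 Ω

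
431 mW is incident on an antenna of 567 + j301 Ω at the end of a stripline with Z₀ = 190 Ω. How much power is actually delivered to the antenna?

|Γ| = |(377 + j301)/(757 + j301)| = 0.592
|Γ|² = 0.351
P_refl = |Γ|²·P_inc = 151 mW, P_del = (1 − |Γ|²)·P_inc = 280 mW

P_delivered ≈ 280 mW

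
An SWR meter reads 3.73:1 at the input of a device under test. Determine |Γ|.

|Γ| ≈ 0.577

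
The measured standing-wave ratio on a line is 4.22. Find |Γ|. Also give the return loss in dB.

|Γ| ≈ 0.617; return loss ≈ 4.2 dB

|Γ| = (S − 1)/(S + 1) = (4.22 − 1)/(4.22 + 1) = 3.22/5.22
RL = −20·log₁₀|Γ| = −20·log₁₀(0.617)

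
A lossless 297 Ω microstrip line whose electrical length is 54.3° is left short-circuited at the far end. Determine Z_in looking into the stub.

tan(βl) = 1.39
For a short-circuited stub, Z_in = jZ_0·tan(βl)

Z_in ≈ +j413 Ω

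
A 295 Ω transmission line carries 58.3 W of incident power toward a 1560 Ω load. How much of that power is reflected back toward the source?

P_reflected ≈ 27.1 W

Γ = (1560 − 295)/(1560 + 295) = 0.682
|Γ|² = 0.465
P_refl = |Γ|²·P_inc = 27.1 W, P_del = (1 − |Γ|²)·P_inc = 31.2 W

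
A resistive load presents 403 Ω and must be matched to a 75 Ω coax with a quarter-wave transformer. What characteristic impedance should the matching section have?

Z_qwt ≈ 174 Ω

Z_qwt = √(Z_0·R_L) = √(75 × 403) = √30220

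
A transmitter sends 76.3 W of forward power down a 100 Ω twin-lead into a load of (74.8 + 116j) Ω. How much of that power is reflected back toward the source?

|Γ| = |(-25.2 + j116)/(174.8 + j116)| = 0.566
|Γ|² = 0.32
P_refl = |Γ|²·P_inc = 24.4 W, P_del = (1 − |Γ|²)·P_inc = 51.9 W

P_reflected ≈ 24.4 W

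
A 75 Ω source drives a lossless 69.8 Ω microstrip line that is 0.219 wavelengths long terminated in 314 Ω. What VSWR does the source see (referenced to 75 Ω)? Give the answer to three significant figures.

VSWR ≈ 4.81

βl = 2π × 0.219 = 78.8°
tan(βl) = 5.07
Z_in = Z_0·(Z_L + jZ_0·tanβl)/(Z_0 + jZ_L·tanβl) = 16.1 − j13.1 Ω
Γ_s = (Z_in − Z_s)/(Z_in + Z_s) = (-58.9 − j13.1)/(91.1 − j13.1), |Γ_s| = 0.656
VSWR = (1 + |Γ_s|)/(1 − |Γ_s|)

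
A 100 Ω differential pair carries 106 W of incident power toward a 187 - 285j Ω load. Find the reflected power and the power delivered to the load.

|Γ| = |(87 − j285)/(287 − j285)| = 0.737
|Γ|² = 0.543
P_refl = |Γ|²·P_inc = 57.5 W, P_del = (1 − |Γ|²)·P_inc = 48.5 W

P_reflected ≈ 57.5 W; P_delivered ≈ 48.5 W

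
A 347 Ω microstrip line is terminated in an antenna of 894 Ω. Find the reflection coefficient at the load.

Γ = 0.441

Γ = (Z_L − Z_0)/(Z_L + Z_0) = (894 − 347)/(894 + 347) = 547/1241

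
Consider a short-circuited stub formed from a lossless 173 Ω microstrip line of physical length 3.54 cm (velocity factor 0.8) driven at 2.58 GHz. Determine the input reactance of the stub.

λ = v/f = 0.8·c / 2.58 GHz = 0.093 m
βl = 2π·l/λ = 2π × 0.381 = 137°
tan(βl) = -0.933
For a short-circuited stub, Z_in = jZ_0·tan(βl)

X_in ≈ -161 Ω (capacitive)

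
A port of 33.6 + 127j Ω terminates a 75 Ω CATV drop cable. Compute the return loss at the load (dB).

Γ = (-41.4 + j127)/(108.6 + j127), |Γ| = 0.799
RL = −20·log₁₀|Γ| = −20·log₁₀(0.799)

RL ≈ 1.94 dB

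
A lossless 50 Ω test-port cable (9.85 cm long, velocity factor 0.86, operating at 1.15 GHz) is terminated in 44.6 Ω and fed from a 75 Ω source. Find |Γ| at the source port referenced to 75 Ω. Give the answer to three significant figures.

|Γ| ≈ 0.242

λ = v/f = 0.86·c / 1.15 GHz = 0.224 m
βl = 2π·l/λ = 2π × 0.439 = 158°
tan(βl) = -0.403
Z_in = Z_0·(Z_L + jZ_0·tanβl)/(Z_0 + jZ_L·tanβl) = 45.9 − j3.65 Ω
Γ_s = (Z_in − Z_s)/(Z_in + Z_s) = (-29.1 − j3.65)/(121 − j3.65), |Γ_s| = 0.242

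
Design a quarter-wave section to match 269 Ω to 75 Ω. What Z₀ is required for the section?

Z_qwt ≈ 142 Ω

Z_qwt = √(Z_0·R_L) = √(75 × 269) = √20180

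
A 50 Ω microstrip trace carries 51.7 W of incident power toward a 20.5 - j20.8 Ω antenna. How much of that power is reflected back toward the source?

P_reflected ≈ 12.5 W

|Γ| = |(-29.5 − j20.8)/(70.5 − j20.8)| = 0.491
|Γ|² = 0.241
P_refl = |Γ|²·P_inc = 12.5 W, P_del = (1 − |Γ|²)·P_inc = 39.2 W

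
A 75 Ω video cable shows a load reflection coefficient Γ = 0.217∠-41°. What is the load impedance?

Z_L = Z_0·(1 + Γ)/(1 − Γ) = 75·(1.16 − j0.142)/(0.836 + j0.142)

Z_L ≈ 99.3 − j29.7 Ω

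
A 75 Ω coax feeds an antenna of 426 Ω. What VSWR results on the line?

VSWR ≈ 5.68

For a purely resistive load, VSWR = R_L/Z_0 or Z_0/R_L (whichever > 1) = 426/75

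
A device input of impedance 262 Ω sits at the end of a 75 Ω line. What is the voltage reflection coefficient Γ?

Γ = (Z_L − Z_0)/(Z_L + Z_0) = (262 − 75)/(262 + 75) = 187/337

Γ = 0.555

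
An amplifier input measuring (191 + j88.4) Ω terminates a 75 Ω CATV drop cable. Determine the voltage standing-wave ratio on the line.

VSWR ≈ 3.17

Γ = (Z_L − Z_0)/(Z_L + Z_0) = (116 + j88.4)/(266 + j88.4)
|Γ| = 146/280 = 0.52
VSWR = (1 + |Γ|)/(1 − |Γ|) = 1.52/0.48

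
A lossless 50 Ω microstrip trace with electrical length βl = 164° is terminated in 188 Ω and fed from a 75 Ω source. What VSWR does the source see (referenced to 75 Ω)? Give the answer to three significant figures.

VSWR ≈ 2.77

tan(βl) = -0.287
Z_in = Z_0·(Z_L + jZ_0·tanβl)/(Z_0 + jZ_L·tanβl) = 94.1 + j87.1 Ω
Γ_s = (Z_in − Z_s)/(Z_in + Z_s) = (19.1 + j87.1)/(169 + j87.1), |Γ_s| = 0.469
VSWR = (1 + |Γ_s|)/(1 − |Γ_s|)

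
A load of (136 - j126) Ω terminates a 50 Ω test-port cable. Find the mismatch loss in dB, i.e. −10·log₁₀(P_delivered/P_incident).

mismatch loss ≈ 2.68 dB

Γ = (86 − j126)/(186 − j126), |Γ| = 0.679
|Γ|² = 0.461, so P_del/P_inc = 1 − |Γ|² = 0.539
ML = −10·log₁₀(1 − |Γ|²)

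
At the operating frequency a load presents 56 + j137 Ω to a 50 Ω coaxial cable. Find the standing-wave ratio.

Γ = (Z_L − Z_0)/(Z_L + Z_0) = (6 + j137)/(106 + j137)
|Γ| = 137/173 = 0.792
VSWR = (1 + |Γ|)/(1 − |Γ|) = 1.79/0.208

VSWR ≈ 8.6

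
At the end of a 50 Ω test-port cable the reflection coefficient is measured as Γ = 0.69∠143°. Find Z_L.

Z_L = Z_0·(1 + Γ)/(1 − Γ) = 50·(0.449 + j0.415)/(1.55 − j0.415)

Z_L ≈ 10.2 + j16.1 Ω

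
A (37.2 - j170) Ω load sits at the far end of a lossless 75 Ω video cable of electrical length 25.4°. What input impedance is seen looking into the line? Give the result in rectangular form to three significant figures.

tan(βl) = tan(25.4°) = 0.475
Z_in = Z_0·(Z_L + jZ_0·tanβl)/(Z_0 + jZ_L·tanβl)
     = 75·(37.2 − j134)/(156 + j17.7)

Z_in ≈ 10.4 − j65.9 Ω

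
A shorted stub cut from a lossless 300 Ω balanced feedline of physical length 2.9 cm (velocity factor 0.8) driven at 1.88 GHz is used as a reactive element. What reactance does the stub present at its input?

λ = v/f = 0.8·c / 1.88 GHz = 0.128 m
βl = 2π·l/λ = 2π × 0.227 = 81.8°
tan(βl) = 6.92
For a shorted stub, Z_in = jZ_0·tan(βl)

X_in ≈ 2080 Ω (inductive)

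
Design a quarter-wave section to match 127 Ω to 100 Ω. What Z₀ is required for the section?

Z_qwt = √(Z_0·R_L) = √(100 × 127) = √12700

Z_qwt ≈ 113 Ω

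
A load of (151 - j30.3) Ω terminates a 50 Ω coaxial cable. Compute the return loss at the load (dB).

Γ = (101 − j30.3)/(201 − j30.3), |Γ| = 0.519
RL = −20·log₁₀|Γ| = −20·log₁₀(0.519)

RL ≈ 5.7 dB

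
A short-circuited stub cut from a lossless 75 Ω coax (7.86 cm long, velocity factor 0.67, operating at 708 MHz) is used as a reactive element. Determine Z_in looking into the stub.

Z_in ≈ −j440 Ω

λ = v/f = 0.67·c / 708 MHz = 0.284 m
βl = 2π·l/λ = 2π × 0.277 = 99.7°
tan(βl) = -5.87
For a short-circuited stub, Z_in = jZ_0·tan(βl)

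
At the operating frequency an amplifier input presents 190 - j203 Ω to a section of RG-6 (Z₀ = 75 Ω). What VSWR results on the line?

VSWR ≈ 5.64

Γ = (Z_L − Z_0)/(Z_L + Z_0) = (115 − j203)/(265 − j203)
|Γ| = 233/334 = 0.699
VSWR = (1 + |Γ|)/(1 − |Γ|) = 1.7/0.301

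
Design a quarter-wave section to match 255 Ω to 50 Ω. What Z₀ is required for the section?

Z_qwt ≈ 113 Ω

Z_qwt = √(Z_0·R_L) = √(50 × 255) = √12750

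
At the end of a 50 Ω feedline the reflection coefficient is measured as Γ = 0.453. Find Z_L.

Z_L = Z_0·(1 + Γ)/(1 − Γ) = 50·(1.45)/(0.547)

Z_L ≈ 133 Ω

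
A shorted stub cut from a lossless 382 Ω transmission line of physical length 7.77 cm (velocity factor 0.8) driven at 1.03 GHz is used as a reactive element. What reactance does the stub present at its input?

X_in ≈ -660 Ω (capacitive)

λ = v/f = 0.8·c / 1.03 GHz = 0.233 m
βl = 2π·l/λ = 2π × 0.333 = 120°
tan(βl) = -1.73
For a shorted stub, Z_in = jZ_0·tan(βl)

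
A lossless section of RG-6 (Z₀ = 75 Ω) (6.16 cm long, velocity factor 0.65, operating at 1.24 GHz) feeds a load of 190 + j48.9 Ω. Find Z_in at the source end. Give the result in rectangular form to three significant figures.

λ = v/f = 0.65·c / 1.24 GHz = 0.157 m
βl = 2π·l/λ = 2π × 0.392 = 141°
tan(βl) = tan(141°) = -0.809
Z_in = Z_0·(Z_L + jZ_0·tanβl)/(Z_0 + jZ_L·tanβl)
     = 75·(190 − j11.8)/(115 − j154)

Z_in ≈ 48.1 + j56.8 Ω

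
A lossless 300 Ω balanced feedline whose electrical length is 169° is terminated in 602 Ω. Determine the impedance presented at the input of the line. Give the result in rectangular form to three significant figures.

Z_in ≈ 542 + j153 Ω

tan(βl) = tan(169°) = -0.194
Z_in = Z_0·(Z_L + jZ_0·tanβl)/(Z_0 + jZ_L·tanβl)
     = 300·(602 − j58.3)/(300 − j117)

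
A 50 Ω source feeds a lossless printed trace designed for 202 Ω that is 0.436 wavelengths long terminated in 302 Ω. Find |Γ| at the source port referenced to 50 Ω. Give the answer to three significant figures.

βl = 2π × 0.436 = 157°
tan(βl) = -0.425
Z_in = Z_0·(Z_L + jZ_0·tanβl)/(Z_0 + jZ_L·tanβl) = 254 + j75.6 Ω
Γ_s = (Z_in − Z_s)/(Z_in + Z_s) = (204 + j75.6)/(304 + j75.6), |Γ_s| = 0.694

|Γ| ≈ 0.694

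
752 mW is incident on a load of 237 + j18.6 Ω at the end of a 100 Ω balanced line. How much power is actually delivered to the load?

|Γ| = |(137 + j18.6)/(337 + j18.6)| = 0.41
|Γ|² = 0.168
P_refl = |Γ|²·P_inc = 126 mW, P_del = (1 − |Γ|²)·P_inc = 626 mW

P_delivered ≈ 626 mW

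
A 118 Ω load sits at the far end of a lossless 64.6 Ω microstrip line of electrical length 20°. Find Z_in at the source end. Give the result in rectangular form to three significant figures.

tan(βl) = tan(20°) = 0.364
Z_in = Z_0·(Z_L + jZ_0·tanβl)/(Z_0 + jZ_L·tanβl)
     = 64.6·(118 + j23.5)/(64.6 + j42.9)

Z_in ≈ 92.7 − j38.1 Ω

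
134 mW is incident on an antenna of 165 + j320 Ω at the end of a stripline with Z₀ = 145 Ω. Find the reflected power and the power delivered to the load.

|Γ| = |(20 + j320)/(310 + j320)| = 0.72
|Γ|² = 0.518
P_refl = |Γ|²·P_inc = 69.4 mW, P_del = (1 − |Γ|²)·P_inc = 64.6 mW

P_reflected ≈ 69.4 mW; P_delivered ≈ 64.6 mW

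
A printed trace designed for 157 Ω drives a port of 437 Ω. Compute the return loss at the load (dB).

Γ = (437 − 157)/(437 + 157) = 0.471
RL = −20·log₁₀|Γ| = −20·log₁₀(0.471)

RL ≈ 6.53 dB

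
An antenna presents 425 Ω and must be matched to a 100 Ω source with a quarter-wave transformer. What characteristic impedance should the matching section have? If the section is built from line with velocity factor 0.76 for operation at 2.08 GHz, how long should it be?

Z_qwt = √(Z_0·R_L) = √(100 × 425) = √42500
λ = 0.76·c/f = 0.11 m, so l = λ/4 = 0.0274 m

Z_qwt ≈ 206 Ω; length ≈ 2.74 cm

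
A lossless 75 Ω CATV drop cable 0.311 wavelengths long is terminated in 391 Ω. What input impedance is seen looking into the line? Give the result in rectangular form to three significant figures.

βl = 2π × 0.311 = 112°
tan(βl) = tan(112°) = -2.48
Z_in = Z_0·(Z_L + jZ_0·tanβl)/(Z_0 + jZ_L·tanβl)
     = 75·(391 − j186)/(75 − j970)

Z_in ≈ 16.6 + j29 Ω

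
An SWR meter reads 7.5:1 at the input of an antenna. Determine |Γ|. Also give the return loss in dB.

|Γ| ≈ 0.765; return loss ≈ 2.33 dB

|Γ| = (S − 1)/(S + 1) = (7.5 − 1)/(7.5 + 1) = 6.5/8.5
RL = −20·log₁₀|Γ| = −20·log₁₀(0.765)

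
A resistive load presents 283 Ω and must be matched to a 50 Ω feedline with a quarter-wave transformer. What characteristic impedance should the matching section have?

Z_qwt ≈ 119 Ω

Z_qwt = √(Z_0·R_L) = √(50 × 283) = √14150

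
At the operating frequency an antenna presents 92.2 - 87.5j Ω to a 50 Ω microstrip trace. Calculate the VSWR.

Γ = (Z_L − Z_0)/(Z_L + Z_0) = (42.2 − j87.5)/(142.2 − j87.5)
|Γ| = 97.1/167 = 0.582
VSWR = (1 + |Γ|)/(1 − |Γ|) = 1.58/0.418

VSWR ≈ 3.78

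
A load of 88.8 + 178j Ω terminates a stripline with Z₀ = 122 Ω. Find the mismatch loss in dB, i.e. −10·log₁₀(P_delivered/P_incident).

Γ = (-33.2 + j178)/(210.8 + j178), |Γ| = 0.656
|Γ|² = 0.431, so P_del/P_inc = 1 − |Γ|² = 0.569
ML = −10·log₁₀(1 − |Γ|²)

mismatch loss ≈ 2.45 dB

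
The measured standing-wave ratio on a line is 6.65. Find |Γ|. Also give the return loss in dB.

|Γ| = (S − 1)/(S + 1) = (6.65 − 1)/(6.65 + 1) = 5.65/7.65
RL = −20·log₁₀|Γ| = −20·log₁₀(0.739)

|Γ| ≈ 0.739; return loss ≈ 2.63 dB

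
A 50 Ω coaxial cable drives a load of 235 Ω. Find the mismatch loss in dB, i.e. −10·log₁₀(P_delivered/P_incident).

Γ = (235 − 50)/(235 + 50) = 0.649
|Γ|² = 0.421, so P_del/P_inc = 1 − |Γ|² = 0.579
ML = −10·log₁₀(1 − |Γ|²)

mismatch loss ≈ 2.38 dB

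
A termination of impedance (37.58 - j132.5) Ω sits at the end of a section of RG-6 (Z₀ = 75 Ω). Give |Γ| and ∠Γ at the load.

Γ ≈ 0.792 ∠ -56.1°

Γ = (Z_L − Z_0)/(Z_L + Z_0) = (-37.42 − j132.5)/(112.6 − j132.5)
|Γ| = 138/174 = 0.792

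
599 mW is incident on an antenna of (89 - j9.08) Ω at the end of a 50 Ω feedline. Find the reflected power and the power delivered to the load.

|Γ| = |(39 − j9.08)/(139 − j9.08)| = 0.287
|Γ|² = 0.0826
P_refl = |Γ|²·P_inc = 49.5 mW, P_del = (1 − |Γ|²)·P_inc = 550 mW

P_reflected ≈ 49.5 mW; P_delivered ≈ 550 mW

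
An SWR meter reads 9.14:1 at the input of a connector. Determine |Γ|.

|Γ| ≈ 0.803

|Γ| = (S − 1)/(S + 1) = (9.14 − 1)/(9.14 + 1) = 8.14/10.1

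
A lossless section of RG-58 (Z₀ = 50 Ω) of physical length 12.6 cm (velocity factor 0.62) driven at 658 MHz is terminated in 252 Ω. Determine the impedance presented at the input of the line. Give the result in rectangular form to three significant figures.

λ = v/f = 0.62·c / 658 MHz = 0.283 m
βl = 2π·l/λ = 2π × 0.446 = 160°
tan(βl) = tan(160°) = -0.355
Z_in = Z_0·(Z_L + jZ_0·tanβl)/(Z_0 + jZ_L·tanβl)
     = 50·(252 − j17.7)/(50 − j89.4)

Z_in ≈ 67.6 + j103 Ω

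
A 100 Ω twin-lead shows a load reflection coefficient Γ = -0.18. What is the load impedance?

Z_L ≈ 69.5 Ω

Z_L = Z_0·(1 + Γ)/(1 − Γ) = 100·(0.82)/(1.18)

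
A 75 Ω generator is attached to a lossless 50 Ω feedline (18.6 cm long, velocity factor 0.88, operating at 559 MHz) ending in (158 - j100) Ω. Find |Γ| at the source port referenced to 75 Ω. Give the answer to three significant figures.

λ = v/f = 0.88·c / 559 MHz = 0.472 m
βl = 2π·l/λ = 2π × 0.394 = 142°
tan(βl) = -0.787
Z_in = Z_0·(Z_L + jZ_0·tanβl)/(Z_0 + jZ_L·tanβl) = 39.2 + j72.6 Ω
Γ_s = (Z_in − Z_s)/(Z_in + Z_s) = (-35.8 + j72.6)/(114 + j72.6), |Γ_s| = 0.598

|Γ| ≈ 0.598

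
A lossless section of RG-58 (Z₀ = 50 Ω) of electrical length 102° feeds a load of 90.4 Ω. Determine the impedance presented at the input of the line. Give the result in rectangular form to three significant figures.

tan(βl) = tan(102°) = -4.7
Z_in = Z_0·(Z_L + jZ_0·tanβl)/(Z_0 + jZ_L·tanβl)
     = 50·(90.4 − j235)/(50 − j425)

Z_in ≈ 28.5 + j7.28 Ω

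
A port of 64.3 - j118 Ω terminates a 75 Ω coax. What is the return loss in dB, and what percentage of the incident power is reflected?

RL ≈ 3.75 dB; 42.1% of incident power reflected

Γ = (-10.7 − j118)/(139.3 − j118), |Γ| = 0.649
RL = −20·log₁₀(0.649) = 3.75 dB
P_refl/P_inc = |Γ|² = 0.421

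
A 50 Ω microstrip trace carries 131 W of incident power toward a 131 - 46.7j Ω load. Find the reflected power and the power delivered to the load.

|Γ| = |(81 − j46.7)/(181 − j46.7)| = 0.5
|Γ|² = 0.25
P_refl = |Γ|²·P_inc = 32.8 W, P_del = (1 − |Γ|²)·P_inc = 98.2 W

P_reflected ≈ 32.8 W; P_delivered ≈ 98.2 W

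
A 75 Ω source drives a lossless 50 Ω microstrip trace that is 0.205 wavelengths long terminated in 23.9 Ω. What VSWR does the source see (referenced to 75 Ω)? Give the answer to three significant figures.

βl = 2π × 0.205 = 73.8°
tan(βl) = 3.44
Z_in = Z_0·(Z_L + jZ_0·tanβl)/(Z_0 + jZ_L·tanβl) = 82.8 + j35.8 Ω
Γ_s = (Z_in − Z_s)/(Z_in + Z_s) = (7.83 + j35.8)/(158 + j35.8), |Γ_s| = 0.227
VSWR = (1 + |Γ_s|)/(1 − |Γ_s|)

VSWR ≈ 1.59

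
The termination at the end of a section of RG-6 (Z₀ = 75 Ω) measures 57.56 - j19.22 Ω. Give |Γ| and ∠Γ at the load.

Γ = (Z_L − Z_0)/(Z_L + Z_0) = (-17.44 − j19.22)/(132.6 − j19.22)
|Γ| = 26/134 = 0.194

Γ ≈ 0.194 ∠ -124°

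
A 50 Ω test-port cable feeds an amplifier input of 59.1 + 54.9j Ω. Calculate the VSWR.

Γ = (Z_L − Z_0)/(Z_L + Z_0) = (9.1 + j54.9)/(109.1 + j54.9)
|Γ| = 55.6/122 = 0.456
VSWR = (1 + |Γ|)/(1 − |Γ|) = 1.46/0.544

VSWR ≈ 2.67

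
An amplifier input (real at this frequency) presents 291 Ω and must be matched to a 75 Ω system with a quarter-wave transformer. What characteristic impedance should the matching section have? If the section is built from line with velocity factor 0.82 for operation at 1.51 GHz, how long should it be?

Z_qwt = √(Z_0·R_L) = √(75 × 291) = √21820
λ = 0.82·c/f = 0.163 m, so l = λ/4 = 0.0407 m

Z_qwt ≈ 148 Ω; length ≈ 4.07 cm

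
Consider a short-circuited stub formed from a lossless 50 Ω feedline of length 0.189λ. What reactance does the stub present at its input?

X_in ≈ 124 Ω (inductive)

βl = 2π × 0.189 = 68°
tan(βl) = 2.48
For a short-circuited stub, Z_in = jZ_0·tan(βl)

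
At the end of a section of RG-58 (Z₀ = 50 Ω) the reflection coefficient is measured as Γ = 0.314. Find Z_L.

Z_L ≈ 95.8 Ω

Z_L = Z_0·(1 + Γ)/(1 − Γ) = 50·(1.31)/(0.686)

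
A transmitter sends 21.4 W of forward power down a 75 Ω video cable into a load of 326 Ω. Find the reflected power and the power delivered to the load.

P_reflected ≈ 8.38 W; P_delivered ≈ 13 W

Γ = (326 − 75)/(326 + 75) = 0.626
|Γ|² = 0.392
P_refl = |Γ|²·P_inc = 8.38 W, P_del = (1 − |Γ|²)·P_inc = 13 W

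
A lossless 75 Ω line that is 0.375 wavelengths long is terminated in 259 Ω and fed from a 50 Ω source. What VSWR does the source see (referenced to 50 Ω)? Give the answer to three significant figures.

VSWR ≈ 3.79

βl = 2π × 0.375 = 135°
tan(βl) = -1
Z_in = Z_0·(Z_L + jZ_0·tanβl)/(Z_0 + jZ_L·tanβl) = 40.1 + j63.4 Ω
Γ_s = (Z_in − Z_s)/(Z_in + Z_s) = (-9.92 + j63.4)/(90.1 + j63.4), |Γ_s| = 0.583
VSWR = (1 + |Γ_s|)/(1 − |Γ_s|)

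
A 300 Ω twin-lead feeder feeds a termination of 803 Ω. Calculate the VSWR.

VSWR ≈ 2.68

For a purely resistive load, VSWR = R_L/Z_0 or Z_0/R_L (whichever > 1) = 803/300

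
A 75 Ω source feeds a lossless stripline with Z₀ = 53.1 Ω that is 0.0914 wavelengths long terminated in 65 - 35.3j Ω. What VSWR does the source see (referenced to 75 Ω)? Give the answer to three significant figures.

βl = 2π × 0.0914 = 32.9°
tan(βl) = 0.647
Z_in = Z_0·(Z_L + jZ_0·tanβl)/(Z_0 + jZ_L·tanβl) = 34.5 − j19.8 Ω
Γ_s = (Z_in − Z_s)/(Z_in + Z_s) = (-40.5 − j19.8)/(110 − j19.8), |Γ_s| = 0.405
VSWR = (1 + |Γ_s|)/(1 − |Γ_s|)

VSWR ≈ 2.36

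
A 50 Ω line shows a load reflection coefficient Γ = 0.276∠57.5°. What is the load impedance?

Z_L ≈ 59.3 + j29.9 Ω

Z_L = Z_0·(1 + Γ)/(1 − Γ) = 50·(1.15 + j0.233)/(0.852 − j0.233)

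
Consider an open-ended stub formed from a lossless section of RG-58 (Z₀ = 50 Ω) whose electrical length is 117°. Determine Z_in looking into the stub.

tan(βl) = -1.96
For an open-ended stub, Z_in = −jZ_0·cot(βl) = −jZ_0/tan(βl)

Z_in ≈ +j25.5 Ω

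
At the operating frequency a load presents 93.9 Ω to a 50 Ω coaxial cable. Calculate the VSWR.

VSWR ≈ 1.88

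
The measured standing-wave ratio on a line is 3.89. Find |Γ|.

|Γ| = (S − 1)/(S + 1) = (3.89 − 1)/(3.89 + 1) = 2.89/4.89

|Γ| ≈ 0.591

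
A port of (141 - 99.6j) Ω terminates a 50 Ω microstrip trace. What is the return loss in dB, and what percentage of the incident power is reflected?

RL ≈ 4.06 dB; 39.2% of incident power reflected

Γ = (91 − j99.6)/(191 − j99.6), |Γ| = 0.626
RL = −20·log₁₀(0.626) = 4.06 dB
P_refl/P_inc = |Γ|² = 0.392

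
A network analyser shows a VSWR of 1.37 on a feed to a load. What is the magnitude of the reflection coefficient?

|Γ| ≈ 0.156

|Γ| = (S − 1)/(S + 1) = (1.37 − 1)/(1.37 + 1) = 0.37/2.37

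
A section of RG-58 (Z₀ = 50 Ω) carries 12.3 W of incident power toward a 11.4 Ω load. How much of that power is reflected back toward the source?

P_reflected ≈ 4.86 W

Γ = (11.4 − 50)/(11.4 + 50) = -0.629
|Γ|² = 0.395
P_refl = |Γ|²·P_inc = 4.86 W, P_del = (1 − |Γ|²)·P_inc = 7.44 W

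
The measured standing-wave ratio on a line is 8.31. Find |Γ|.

|Γ| ≈ 0.785

|Γ| = (S − 1)/(S + 1) = (8.31 − 1)/(8.31 + 1) = 7.31/9.31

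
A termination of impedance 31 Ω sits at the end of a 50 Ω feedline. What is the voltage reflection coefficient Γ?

Γ = -0.235

Γ = (Z_L − Z_0)/(Z_L + Z_0) = (31 − 50)/(31 + 50) = -19/81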